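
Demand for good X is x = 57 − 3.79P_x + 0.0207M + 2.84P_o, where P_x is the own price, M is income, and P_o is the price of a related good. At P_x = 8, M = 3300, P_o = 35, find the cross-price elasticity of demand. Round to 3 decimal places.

0.511

Evaluating quantity at (P_x, M, P_o) gives x = 57 − 3.79(8) + 0.0207(3300) + 2.84(35) = 57 − 30.32 + 68.31 + 99.4 = 194.39.
∂x/∂P_o = +2.84, so E_xy = 2.84·(35/194.39) ≈ 0.511.
E_xy > 0: the goods are substitutes.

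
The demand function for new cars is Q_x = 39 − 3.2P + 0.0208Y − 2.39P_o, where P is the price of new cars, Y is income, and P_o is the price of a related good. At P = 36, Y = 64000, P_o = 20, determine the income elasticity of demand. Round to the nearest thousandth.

1.103

At the given point, Q_x = 39 − 3.2(36) + 0.0208(64000) − 2.39(20) = 39 − 115.2 + 1331.2 − 47.8 = 1207.2.
∂Q_x/∂Y = +0.0208, so E_I = 0.0208·(64000/1207.2) ≈ 1.103.
E_I > 1: normal good (luxury).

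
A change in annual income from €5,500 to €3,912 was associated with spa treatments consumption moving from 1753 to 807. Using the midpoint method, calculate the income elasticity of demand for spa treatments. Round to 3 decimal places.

%ΔQ = (807 − 1753)/[(1753+807)/2] = -946/1280 ≈ -0.7391.
%ΔY = (3,912 − 5,500)/[(5,500+3,912)/2] = -1588/4706 ≈ -0.3374.
E_I = %ΔQ/%ΔY ≈ 2.190.
E_I > 1: normal good (luxury).

2.190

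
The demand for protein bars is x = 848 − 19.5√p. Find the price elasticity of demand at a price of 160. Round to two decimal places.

-0.21

At p = 160, x = 601.3423.
dx/dp = −19.5/(2√p) = −19.5/(2·12.6491).
Point elasticity E = (dx/dp)·(p/x) = -0.7708 × 160/601.3423 ≈ -0.21.
|E| < 1, so demand is inelastic at this price.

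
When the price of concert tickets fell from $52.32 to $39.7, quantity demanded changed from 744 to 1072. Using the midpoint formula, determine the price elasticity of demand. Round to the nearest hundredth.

%Δq = (1072 − 744)/[(744 + 1072)/2] = 328/908 ≈ 0.3612.
%Δp = (39.7 − 52.32)/[(52.32 + 39.7)/2] = -12.62/46.01 ≈ -0.2743.
Arc elasticity E = %Δq/%Δp ≈ 0.3612/-0.2743 ≈ -1.32.
|E| > 1: demand is elastic over this range.

-1.32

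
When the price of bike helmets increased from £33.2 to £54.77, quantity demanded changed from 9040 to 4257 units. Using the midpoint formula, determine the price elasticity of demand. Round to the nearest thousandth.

%ΔQ = (4257 − 9040)/[(9040 + 4257)/2] = -4783/6648.5 ≈ -0.7194.
%ΔP = (54.77 − 33.2)/[(33.2 + 54.77)/2] = 21.57/43.985 ≈ 0.4904.
Arc elasticity E = %ΔQ/%ΔP ≈ -0.7194/0.4904 ≈ -1.467.
|E| > 1: demand is elastic over this range.

-1.467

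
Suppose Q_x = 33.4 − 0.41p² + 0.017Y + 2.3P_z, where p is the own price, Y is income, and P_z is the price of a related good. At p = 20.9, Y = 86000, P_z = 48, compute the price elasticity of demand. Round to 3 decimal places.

At the given point, Q_x = 33.4 − 0.41(20.9)² + 0.017(86000) + 2.3(48) = 33.4 − 179.0921 + 1462 + 110.4 = 1426.7079.
∂Q_x/∂p = −2·0.41·p = -17.138, so E_p = -17.138·(20.9/1426.7079) ≈ -0.251.
|E_p| < 1: demand is inelastic.

-0.251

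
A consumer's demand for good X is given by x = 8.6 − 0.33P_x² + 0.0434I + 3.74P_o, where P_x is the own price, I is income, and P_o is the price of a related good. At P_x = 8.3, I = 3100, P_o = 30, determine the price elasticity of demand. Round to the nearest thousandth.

First evaluate x: 8.6 − 0.33(8.3)² + 0.0434(3100) + 3.74(30) = 8.6 − 22.7337 + 134.54 + 112.2 = 232.6063.
∂x/∂P_x = −2·0.33·P_x = -5.478, so E_p = -5.478·(8.3/232.6063) ≈ -0.195.
|E_p| < 1: demand is inelastic.

-0.195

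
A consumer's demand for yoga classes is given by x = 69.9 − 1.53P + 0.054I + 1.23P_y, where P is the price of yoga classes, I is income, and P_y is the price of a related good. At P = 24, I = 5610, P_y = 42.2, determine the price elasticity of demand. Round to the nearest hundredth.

At the given point, x = 69.9 − 1.53(24) + 0.054(5610) + 1.23(42.2) = 69.9 − 36.72 + 302.94 + 51.906 = 388.026.
∂x/∂P = −1.53, so E_p = (−1.53)·(24/388.026) ≈ -0.09.
|E_p| < 1: demand is inelastic.

-0.09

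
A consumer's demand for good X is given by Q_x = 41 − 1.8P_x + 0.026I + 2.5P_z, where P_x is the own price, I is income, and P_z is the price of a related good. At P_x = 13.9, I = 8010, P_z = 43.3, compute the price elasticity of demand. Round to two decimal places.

-0.08

Evaluating quantity at (P_x, I, P_z) gives Q_x = 41 − 1.8(13.9) + 0.026(8010) + 2.5(43.3) = 41 − 25.02 + 208.26 + 108.25 = 332.49.
∂Q_x/∂P_x = −1.8, so E_p = (−1.8)·(13.9/332.49) ≈ -0.08.
|E_p| < 1: demand is inelastic.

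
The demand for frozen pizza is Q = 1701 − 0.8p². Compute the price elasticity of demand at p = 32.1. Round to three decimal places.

-1.881

At p = 32.1, Q = 876.672.
dQ/dp = −2·0.8·p = −51.36.
Point elasticity E = (dQ/dp)·(p/Q) = -51.36 × 32.1/876.672 ≈ -1.881.
|E| > 1, so demand is elastic at this price.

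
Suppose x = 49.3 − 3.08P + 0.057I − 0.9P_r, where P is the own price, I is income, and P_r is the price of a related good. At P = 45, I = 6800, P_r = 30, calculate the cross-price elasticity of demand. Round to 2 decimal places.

First evaluate x: 49.3 − 3.08(45) + 0.057(6800) − 0.9(30) = 49.3 − 138.6 + 387.6 − 27 = 271.3.
∂x/∂P_r = −0.9, so E_xy = -0.9·(30/271.3) ≈ -0.10.
E_xy < 0: the goods are complements.

-0.10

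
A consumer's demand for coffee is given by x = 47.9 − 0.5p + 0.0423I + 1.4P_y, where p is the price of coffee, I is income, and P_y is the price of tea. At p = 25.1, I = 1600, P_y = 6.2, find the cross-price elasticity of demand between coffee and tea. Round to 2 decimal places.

0.08

x = 47.9 − 0.5(25.1) + 0.0423(1600) + 1.4(6.2) = 47.9 − 12.55 + 67.68 + 8.68 = 111.71.
∂x/∂P_y = +1.4, so E_xy = 1.4·(6.2/111.71) ≈ 0.08.
E_xy > 0: the goods are substitutes.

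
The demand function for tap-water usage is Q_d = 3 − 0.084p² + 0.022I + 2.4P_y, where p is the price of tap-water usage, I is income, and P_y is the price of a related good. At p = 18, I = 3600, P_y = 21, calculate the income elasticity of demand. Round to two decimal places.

Evaluating quantity at (p, I, P_y) gives Q_d = 3 − 0.084(18)² + 0.022(3600) + 2.4(21) = 3 − 27.216 + 79.2 + 50.4 = 105.384.
∂Q_d/∂I = +0.022, so E_I = 0.022·(3600/105.384) ≈ 0.75.
E_I ∈ (0,1): normal good (necessity).

0.75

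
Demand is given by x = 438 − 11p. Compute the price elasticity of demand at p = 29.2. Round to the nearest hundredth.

At p = 29.2, x = 116.8.
dx/dp = −11.
Point elasticity E = (dx/dp)·(p/x) = -11 × 29.2/116.8 ≈ -2.75.
|E| > 1, so demand is elastic at this price.

-2.75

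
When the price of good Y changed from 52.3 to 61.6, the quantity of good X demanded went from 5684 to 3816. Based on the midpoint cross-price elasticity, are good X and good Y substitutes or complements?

%ΔQ_x = (3816 − 5684)/[(5684+3816)/2] = -1868/4750 ≈ -0.3933.
%ΔP_y = (61.6 − 52.3)/[(52.3+61.6)/2] ≈ 0.1633.
E_xy = -0.3933/0.1633 ≈ -2.408.
E_xy < 0, so the goods are complements.

complements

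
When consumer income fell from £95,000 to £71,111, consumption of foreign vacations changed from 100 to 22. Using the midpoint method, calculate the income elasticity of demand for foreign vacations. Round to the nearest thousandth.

4.446

%ΔQ = (22 − 100)/[(100+22)/2] = -78/61 ≈ -1.2787.
%ΔI = (71,111 − 95,000)/[(95,000+71,111)/2] = -23889/83055.5 ≈ -0.2876.
E_I = %ΔQ/%ΔI ≈ 4.446.
E_I > 1: normal good (luxury).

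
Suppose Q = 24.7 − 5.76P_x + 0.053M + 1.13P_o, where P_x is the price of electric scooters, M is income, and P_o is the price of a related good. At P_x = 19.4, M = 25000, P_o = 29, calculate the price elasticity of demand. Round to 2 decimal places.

-0.09

First evaluate Q: 24.7 − 5.76(19.4) + 0.053(25000) + 1.13(29) = 24.7 − 111.744 + 1325 + 32.77 = 1270.726.
∂Q/∂P_x = −5.76, so E_p = (−5.76)·(19.4/1270.726) ≈ -0.09.
|E_p| < 1: demand is inelastic.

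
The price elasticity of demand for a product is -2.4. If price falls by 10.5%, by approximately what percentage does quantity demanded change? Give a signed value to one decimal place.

25.2

%ΔQ ≈ E × %ΔP = (-2.4) × (-10.5%) = 25.2%.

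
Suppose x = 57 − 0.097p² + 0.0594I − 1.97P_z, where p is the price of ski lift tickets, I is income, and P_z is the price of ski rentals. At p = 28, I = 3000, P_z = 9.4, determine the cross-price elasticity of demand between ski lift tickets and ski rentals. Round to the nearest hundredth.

-0.13

Substituting, x = 57 − 0.097(28)² + 0.0594(3000) − 1.97(9.4) = 57 − 76.048 + 178.2 − 18.518 = 140.634.
∂x/∂P_z = −1.97, so E_xy = -1.97·(9.4/140.634) ≈ -0.13.
E_xy < 0: the goods are complements.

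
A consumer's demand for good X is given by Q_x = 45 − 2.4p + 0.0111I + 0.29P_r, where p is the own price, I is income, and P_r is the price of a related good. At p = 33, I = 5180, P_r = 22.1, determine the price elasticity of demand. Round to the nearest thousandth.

Evaluating quantity at (p, I, P_r) gives Q_x = 45 − 2.4(33) + 0.0111(5180) + 0.29(22.1) = 45 − 79.2 + 57.498 + 6.409 = 29.707.
∂Q_x/∂p = −2.4, so E_p = (−2.4)·(33/29.707) ≈ -2.666.
|E_p| > 1: demand is elastic.

-2.666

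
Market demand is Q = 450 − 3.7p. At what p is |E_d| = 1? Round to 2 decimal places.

For linear demand Q = a − bp, E = −bp/(a − bp). |E| = 1 ⇒ bp = a − bp ⇒ p = a/(2b).
p = 450/(2·3.7) ≈ 60.81.

60.81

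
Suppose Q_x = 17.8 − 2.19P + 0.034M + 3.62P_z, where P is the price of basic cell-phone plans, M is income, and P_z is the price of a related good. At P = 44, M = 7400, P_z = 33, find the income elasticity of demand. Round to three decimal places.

0.860

Q_x = 17.8 − 2.19(44) + 0.034(7400) + 3.62(33) = 17.8 − 96.36 + 251.6 + 119.46 = 292.5.
∂Q_x/∂M = +0.034, so E_I = 0.034·(7400/292.5) ≈ 0.860.
E_I ∈ (0,1): normal good (necessity).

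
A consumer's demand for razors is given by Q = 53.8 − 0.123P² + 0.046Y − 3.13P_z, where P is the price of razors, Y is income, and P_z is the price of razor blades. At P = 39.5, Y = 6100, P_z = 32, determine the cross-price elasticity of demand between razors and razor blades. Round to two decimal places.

-2.37

Substituting, Q = 53.8 − 0.123(39.5)² + 0.046(6100) − 3.13(32) = 53.8 − 191.9108 + 280.6 − 100.16 = 42.3293.
∂Q/∂P_z = −3.13, so E_xy = -3.13·(32/42.3293) ≈ -2.37.
E_xy < 0: the goods are complements.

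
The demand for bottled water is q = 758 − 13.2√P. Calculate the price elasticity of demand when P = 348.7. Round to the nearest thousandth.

-0.241

At P = 348.7, q = 511.5097.
dq/dP = −13.2/(2√P) = −13.2/(2·18.6735).
Point elasticity E = (dq/dP)·(P/q) = -0.3534 × 348.7/511.5097 ≈ -0.241.
|E| < 1, so demand is inelastic at this price.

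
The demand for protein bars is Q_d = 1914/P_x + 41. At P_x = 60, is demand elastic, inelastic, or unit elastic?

At P_x = 60, Q_d = 72.9.
dQ_d/dP_x = −1914/P_x² = −0.5317.
Point elasticity E = (dQ_d/dP_x)·(P_x/Q_d) = -0.5317 × 60/72.9 ≈ -0.438.
|E| ≈ 0.438 < 1, so demand is inelastic.

inelastic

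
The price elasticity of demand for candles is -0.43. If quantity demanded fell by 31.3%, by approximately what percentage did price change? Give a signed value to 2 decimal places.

72.79

%ΔQ ≈ E × %ΔP ⇒ %ΔP = %ΔQ / E = (-31.3%)/(-0.43) ≈ 72.79%.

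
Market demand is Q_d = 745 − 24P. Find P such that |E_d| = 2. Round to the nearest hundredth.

20.69

Set −bP/(a − bP) = −2 ⇒ bP = 2(a − bP) ⇒ bP(1+2) = 2·a.
P = 2·745/(24·3) ≈ 20.69.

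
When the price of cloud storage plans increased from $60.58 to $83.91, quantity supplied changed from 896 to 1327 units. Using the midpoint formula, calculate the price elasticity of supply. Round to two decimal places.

1.20

%ΔQ = (1327 − 896)/[(896 + 1327)/2] = 431/1111.5 ≈ 0.3878.
%ΔP = (83.91 − 60.58)/[(60.58 + 83.91)/2] = 23.33/72.245 ≈ 0.3229.
Arc elasticity E = %ΔQ/%ΔP ≈ 0.3878/0.3229 ≈ 1.20.
|E| > 1: supply is elastic over this range.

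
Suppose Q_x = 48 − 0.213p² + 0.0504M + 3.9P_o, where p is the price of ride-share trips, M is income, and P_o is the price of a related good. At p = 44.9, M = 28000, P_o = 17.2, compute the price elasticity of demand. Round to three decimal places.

Evaluating quantity at (p, M, P_o) gives Q_x = 48 − 0.213(44.9)² + 0.0504(28000) + 3.9(17.2) = 48 − 429.4101 + 1411.2 + 67.08 = 1096.8699.
∂Q_x/∂p = −2·0.213·p = -19.1274, so E_p = -19.1274·(44.9/1096.8699) ≈ -0.783.
|E_p| < 1: demand is inelastic.

-0.783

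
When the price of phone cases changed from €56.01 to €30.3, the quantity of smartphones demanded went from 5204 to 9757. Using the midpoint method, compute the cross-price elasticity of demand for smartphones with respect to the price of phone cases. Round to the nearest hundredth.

-1.02

%ΔQ_x = (9757 − 5204)/[(5204+9757)/2] = 4553/7480.5 ≈ 0.6086.
%ΔP_y = (30.3 − 56.01)/[(56.01+30.3)/2] ≈ -0.5958.
E_xy = 0.6086/-0.5958 ≈ -1.02.
E_xy < 0, so smartphones and phone cases are complements.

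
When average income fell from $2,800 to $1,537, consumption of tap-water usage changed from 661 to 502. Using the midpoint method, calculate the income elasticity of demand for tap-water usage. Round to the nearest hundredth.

%ΔQ = (502 − 661)/[(661+502)/2] = -159/581.5 ≈ -0.2734.
%ΔM = (1,537 − 2,800)/[(2,800+1,537)/2] = -1263/2168.5 ≈ -0.5824.
E_I = %ΔQ/%ΔM ≈ 0.47.
E_I ∈ (0,1): normal good (necessity).

0.47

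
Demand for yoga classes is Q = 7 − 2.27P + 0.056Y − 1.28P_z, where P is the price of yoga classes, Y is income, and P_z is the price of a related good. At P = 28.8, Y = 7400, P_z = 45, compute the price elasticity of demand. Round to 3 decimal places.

Evaluating quantity at (P, Y, P_z) gives Q = 7 − 2.27(28.8) + 0.056(7400) − 1.28(45) = 7 − 65.376 + 414.4 − 57.6 = 298.424.
∂Q/∂P = −2.27, so E_p = (−2.27)·(28.8/298.424) ≈ -0.219.
|E_p| < 1: demand is inelastic.

-0.219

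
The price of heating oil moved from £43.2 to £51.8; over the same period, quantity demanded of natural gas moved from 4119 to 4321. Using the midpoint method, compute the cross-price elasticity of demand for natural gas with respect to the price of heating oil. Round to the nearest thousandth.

0.264

%ΔQ_x = (4321 − 4119)/[(4119+4321)/2] = 202/4220 ≈ 0.0479.
%ΔP_y = (51.8 − 43.2)/[(43.2+51.8)/2] ≈ 0.1811.
E_xy = 0.0479/0.1811 ≈ 0.264.
E_xy > 0, so natural gas and heating oil are substitutes.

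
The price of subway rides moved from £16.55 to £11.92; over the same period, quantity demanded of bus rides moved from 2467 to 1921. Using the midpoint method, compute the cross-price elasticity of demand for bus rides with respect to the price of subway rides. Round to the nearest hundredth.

%ΔQ_x = (1921 − 2467)/[(2467+1921)/2] = -546/2194 ≈ -0.2489.
%ΔP_y = (11.92 − 16.55)/[(16.55+11.92)/2] ≈ -0.3253.
E_xy = -0.2489/-0.3253 ≈ 0.77.
E_xy > 0, so bus rides and subway rides are substitutes.

0.77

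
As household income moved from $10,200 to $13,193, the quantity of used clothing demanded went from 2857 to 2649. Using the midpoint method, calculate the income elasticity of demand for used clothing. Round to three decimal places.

%ΔQ = (2649 − 2857)/[(2857+2649)/2] = -208/2753 ≈ -0.0756.
%ΔY = (13,193 − 10,200)/[(10,200+13,193)/2] = 2993/11696.5 ≈ 0.2559.
E_I = %ΔQ/%ΔY ≈ -0.295.
E_I < 0: inferior good.

-0.295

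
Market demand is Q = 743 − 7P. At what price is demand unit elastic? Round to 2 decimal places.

For linear demand Q = a − bP, E = −bP/(a − bP). |E| = 1 ⇒ bP = a − bP ⇒ P = a/(2b).
P = 743/(2·7) ≈ 53.07.

53.07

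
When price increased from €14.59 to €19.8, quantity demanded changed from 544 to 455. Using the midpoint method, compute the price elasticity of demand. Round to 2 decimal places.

-0.59

%ΔQ = (455 − 544)/[(544 + 455)/2] = -89/499.5 ≈ -0.1782.
%ΔP = (19.8 − 14.59)/[(14.59 + 19.8)/2] = 5.21/17.195 ≈ 0.3030.
Arc elasticity E = %ΔQ/%ΔP ≈ -0.1782/0.3030 ≈ -0.59.
|E| < 1: demand is inelastic over this range.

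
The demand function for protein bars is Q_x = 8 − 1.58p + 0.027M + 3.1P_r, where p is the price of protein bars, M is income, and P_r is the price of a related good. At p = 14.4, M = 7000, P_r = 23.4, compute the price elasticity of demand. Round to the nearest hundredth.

-0.09

Q_x = 8 − 1.58(14.4) + 0.027(7000) + 3.1(23.4) = 8 − 22.752 + 189 + 72.54 = 246.788.
∂Q_x/∂p = −1.58, so E_p = (−1.58)·(14.4/246.788) ≈ -0.09.
|E_p| < 1: demand is inelastic.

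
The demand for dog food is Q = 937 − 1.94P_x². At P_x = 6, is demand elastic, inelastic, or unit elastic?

inelastic

At P_x = 6, Q = 867.16.
dQ/dP_x = −2·1.94·P_x = −23.28.
Point elasticity E = (dQ/dP_x)·(P_x/Q) = -23.28 × 6/867.16 ≈ -0.161.
|E| ≈ 0.161 < 1, so demand is inelastic.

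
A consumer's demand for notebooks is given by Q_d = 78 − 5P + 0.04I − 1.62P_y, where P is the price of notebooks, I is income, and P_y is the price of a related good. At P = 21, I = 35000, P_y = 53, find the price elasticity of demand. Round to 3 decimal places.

First evaluate Q_d: 78 − 5(21) + 0.04(35000) − 1.62(53) = 78 − 105 + 1400 − 85.86 = 1287.14.
∂Q_d/∂P = −5, so E_p = (−5)·(21/1287.14) ≈ -0.082.
|E_p| < 1: demand is inelastic.

-0.082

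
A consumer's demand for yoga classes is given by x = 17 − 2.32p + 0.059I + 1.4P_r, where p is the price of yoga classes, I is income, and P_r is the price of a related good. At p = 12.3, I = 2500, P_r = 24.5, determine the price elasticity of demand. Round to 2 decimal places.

-0.17

Substituting, x = 17 − 2.32(12.3) + 0.059(2500) + 1.4(24.5) = 17 − 28.536 + 147.5 + 34.3 = 170.264.
∂x/∂p = −2.32, so E_p = (−2.32)·(12.3/170.264) ≈ -0.17.
|E_p| < 1: demand is inelastic.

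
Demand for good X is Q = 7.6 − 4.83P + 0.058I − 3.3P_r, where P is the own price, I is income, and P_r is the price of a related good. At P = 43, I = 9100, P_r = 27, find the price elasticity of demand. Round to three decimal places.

-0.870

First evaluate Q: 7.6 − 4.83(43) + 0.058(9100) − 3.3(27) = 7.6 − 207.69 + 527.8 − 89.1 = 238.61.
∂Q/∂P = −4.83, so E_p = (−4.83)·(43/238.61) ≈ -0.870.
|E_p| < 1: demand is inelastic.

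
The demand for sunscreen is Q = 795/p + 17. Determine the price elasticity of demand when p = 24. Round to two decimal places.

-0.66

At p = 24, Q = 50.125.
dQ/dp = −795/p² = −1.3802.
Point elasticity E = (dQ/dp)·(p/Q) = -1.3802 × 24/50.125 ≈ -0.66.
|E| < 1, so demand is inelastic at this price.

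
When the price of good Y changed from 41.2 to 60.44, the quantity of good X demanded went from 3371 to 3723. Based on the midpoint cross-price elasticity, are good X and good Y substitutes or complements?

substitutes

%ΔQ_x = (3723 − 3371)/[(3371+3723)/2] = 352/3547 ≈ 0.0992.
%ΔP_y = (60.44 − 41.2)/[(41.2+60.44)/2] ≈ 0.3786.
E_xy = 0.0992/0.3786 ≈ 0.262.
E_xy > 0, so the goods are substitutes.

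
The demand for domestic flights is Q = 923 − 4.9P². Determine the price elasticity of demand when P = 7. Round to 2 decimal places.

-0.70

At P = 7, Q = 682.9.
dQ/dP = −2·4.9·P = −68.6.
Point elasticity E = (dQ/dP)·(P/Q) = -68.6 × 7/682.9 ≈ -0.70.
|E| < 1, so demand is inelastic at this price.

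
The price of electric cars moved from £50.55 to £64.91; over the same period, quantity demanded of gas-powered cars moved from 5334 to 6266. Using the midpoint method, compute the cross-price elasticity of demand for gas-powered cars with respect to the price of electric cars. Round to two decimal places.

%ΔQ_x = (6266 − 5334)/[(5334+6266)/2] = 932/5800 ≈ 0.1607.
%ΔP_y = (64.91 − 50.55)/[(50.55+64.91)/2] ≈ 0.2487.
E_xy = 0.1607/0.2487 ≈ 0.65.
E_xy > 0, so gas-powered cars and electric cars are substitutes.

0.65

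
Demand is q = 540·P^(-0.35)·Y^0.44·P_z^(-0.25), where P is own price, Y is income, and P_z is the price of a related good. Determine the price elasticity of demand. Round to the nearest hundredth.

For a Cobb–Douglas (constant-elasticity) form q = A·P^α·…, the elasticity with respect to P equals the exponent α at every point.
Here the exponent on P is -0.35, so the price elasticity of demand is -0.35.

-0.35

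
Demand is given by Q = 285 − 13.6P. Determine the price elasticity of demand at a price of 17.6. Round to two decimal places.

At P = 17.6, Q = 45.64.
dQ/dP = −13.6.
Point elasticity E = (dQ/dP)·(P/Q) = -13.6 × 17.6/45.64 ≈ -5.24.
|E| > 1, so demand is elastic at this price.

-5.24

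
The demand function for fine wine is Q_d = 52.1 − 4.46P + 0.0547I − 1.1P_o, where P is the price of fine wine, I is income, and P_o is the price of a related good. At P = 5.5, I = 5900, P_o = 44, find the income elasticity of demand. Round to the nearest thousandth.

Substituting, Q_d = 52.1 − 4.46(5.5) + 0.0547(5900) − 1.1(44) = 52.1 − 24.53 + 322.73 − 48.4 = 301.9.
∂Q_d/∂I = +0.0547, so E_I = 0.0547·(5900/301.9) ≈ 1.069.
E_I > 1: normal good (luxury).

1.069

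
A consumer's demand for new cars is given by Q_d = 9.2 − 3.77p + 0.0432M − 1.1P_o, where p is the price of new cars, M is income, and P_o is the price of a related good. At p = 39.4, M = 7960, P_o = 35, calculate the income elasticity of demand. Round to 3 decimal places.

Q_d = 9.2 − 3.77(39.4) + 0.0432(7960) − 1.1(35) = 9.2 − 148.538 + 343.872 − 38.5 = 166.034.
∂Q_d/∂M = +0.0432, so E_I = 0.0432·(7960/166.034) ≈ 2.071.
E_I > 1: normal good (luxury).

2.071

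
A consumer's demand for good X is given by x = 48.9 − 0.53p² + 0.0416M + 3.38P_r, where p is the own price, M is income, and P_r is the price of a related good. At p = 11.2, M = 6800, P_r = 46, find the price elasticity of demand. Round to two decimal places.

-0.32

At the given point, x = 48.9 − 0.53(11.2)² + 0.0416(6800) + 3.38(46) = 48.9 − 66.4832 + 282.88 + 155.48 = 420.7768.
∂x/∂p = −2·0.53·p = -11.872, so E_p = -11.872·(11.2/420.7768) ≈ -0.32.
|E_p| < 1: demand is inelastic.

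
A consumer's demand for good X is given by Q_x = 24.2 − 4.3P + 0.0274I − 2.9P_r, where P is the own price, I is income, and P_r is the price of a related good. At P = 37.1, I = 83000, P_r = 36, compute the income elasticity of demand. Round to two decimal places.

Evaluating quantity at (P, I, P_r) gives Q_x = 24.2 − 4.3(37.1) + 0.0274(83000) − 2.9(36) = 24.2 − 159.53 + 2274.2 − 104.4 = 2034.47.
∂Q_x/∂I = +0.0274, so E_I = 0.0274·(83000/2034.47) ≈ 1.12.
E_I > 1: normal good (luxury).

1.12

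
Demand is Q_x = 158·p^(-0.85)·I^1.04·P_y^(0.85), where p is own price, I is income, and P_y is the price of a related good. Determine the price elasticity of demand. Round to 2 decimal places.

For a Cobb–Douglas (constant-elasticity) form Q_x = A·p^α·…, the elasticity with respect to p equals the exponent α at every point.
Here the exponent on p is -0.85, so the price elasticity of demand is -0.85.

-0.85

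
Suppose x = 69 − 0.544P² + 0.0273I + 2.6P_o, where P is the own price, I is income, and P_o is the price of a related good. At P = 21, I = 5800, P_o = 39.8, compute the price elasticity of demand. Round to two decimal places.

Substituting, x = 69 − 0.544(21)² + 0.0273(5800) + 2.6(39.8) = 69 − 239.904 + 158.34 + 103.48 = 90.916.
∂x/∂P = −2·0.544·P = -22.848, so E_p = -22.848·(21/90.916) ≈ -5.28.
|E_p| > 1: demand is elastic.

-5.28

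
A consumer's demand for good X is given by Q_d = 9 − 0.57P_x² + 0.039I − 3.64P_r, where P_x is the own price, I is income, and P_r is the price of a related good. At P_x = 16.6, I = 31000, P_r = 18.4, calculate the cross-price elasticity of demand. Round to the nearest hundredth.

Evaluating quantity at (P_x, I, P_r) gives Q_d = 9 − 0.57(16.6)² + 0.039(31000) − 3.64(18.4) = 9 − 157.0692 + 1209 − 66.976 = 993.9548.
∂Q_d/∂P_r = −3.64, so E_xy = -3.64·(18.4/993.9548) ≈ -0.07.
E_xy < 0: the goods are complements.

-0.07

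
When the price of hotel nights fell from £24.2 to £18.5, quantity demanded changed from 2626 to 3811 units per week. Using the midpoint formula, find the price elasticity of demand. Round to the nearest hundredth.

-1.38

%ΔQ = (3811 − 2626)/[(2626 + 3811)/2] = 1185/3218.5 ≈ 0.3682.
%Δp = (18.5 − 24.2)/[(24.2 + 18.5)/2] = -5.7/21.35 ≈ -0.2670.
Arc elasticity E = %ΔQ/%Δp ≈ 0.3682/-0.2670 ≈ -1.38.
|E| > 1: demand is elastic over this range.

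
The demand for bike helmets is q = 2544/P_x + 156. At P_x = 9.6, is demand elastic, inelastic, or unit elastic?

inelastic

At P_x = 9.6, q = 421.
dq/dP_x = −2544/P_x² = −27.6042.
Point elasticity E = (dq/dP_x)·(P_x/q) = -27.6042 × 9.6/421 ≈ -0.629.
|E| ≈ 0.629 < 1, so demand is inelastic.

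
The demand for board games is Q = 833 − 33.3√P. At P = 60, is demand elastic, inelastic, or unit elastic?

At P = 60, Q = 575.0593.
dQ/dP = −33.3/(2√P) = −33.3/(2·7.746).
Point elasticity E = (dQ/dP)·(P/Q) = -2.1495 × 60/575.0593 ≈ -0.224.
|E| ≈ 0.224 < 1, so demand is inelastic.

inelastic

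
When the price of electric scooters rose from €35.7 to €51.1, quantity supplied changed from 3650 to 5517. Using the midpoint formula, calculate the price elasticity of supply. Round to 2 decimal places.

1.15

%ΔQ = (5517 − 3650)/[(3650 + 5517)/2] = 1867/4583.5 ≈ 0.4073.
%ΔP = (51.1 − 35.7)/[(35.7 + 51.1)/2] = 15.4/43.4 ≈ 0.3548.
Arc elasticity E = %ΔQ/%ΔP ≈ 0.4073/0.3548 ≈ 1.15.
|E| > 1: supply is elastic over this range.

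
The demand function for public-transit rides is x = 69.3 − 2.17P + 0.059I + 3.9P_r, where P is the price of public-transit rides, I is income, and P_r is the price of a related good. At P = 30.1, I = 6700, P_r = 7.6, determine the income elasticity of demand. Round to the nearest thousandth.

0.922

Substituting, x = 69.3 − 2.17(30.1) + 0.059(6700) + 3.9(7.6) = 69.3 − 65.317 + 395.3 + 29.64 = 428.923.
∂x/∂I = +0.059, so E_I = 0.059·(6700/428.923) ≈ 0.922.
E_I ∈ (0,1): normal good (necessity).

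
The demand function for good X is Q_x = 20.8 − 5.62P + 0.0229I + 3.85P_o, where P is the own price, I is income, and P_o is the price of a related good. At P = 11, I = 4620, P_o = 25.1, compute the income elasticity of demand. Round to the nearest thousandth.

First evaluate Q_x: 20.8 − 5.62(11) + 0.0229(4620) + 3.85(25.1) = 20.8 − 61.82 + 105.798 + 96.635 = 161.413.
∂Q_x/∂I = +0.0229, so E_I = 0.0229·(4620/161.413) ≈ 0.655.
E_I ∈ (0,1): normal good (necessity).

0.655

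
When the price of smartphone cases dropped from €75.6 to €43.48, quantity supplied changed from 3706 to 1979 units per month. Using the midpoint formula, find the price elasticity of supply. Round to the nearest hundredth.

%Δq = (1979 − 3706)/[(3706 + 1979)/2] = -1727/2842.5 ≈ -0.6076.
%Δp = (43.48 − 75.6)/[(75.6 + 43.48)/2] = -32.12/59.54 ≈ -0.5395.
Arc elasticity E = %Δq/%Δp ≈ -0.6076/-0.5395 ≈ 1.13.
|E| > 1: supply is elastic over this range.

1.13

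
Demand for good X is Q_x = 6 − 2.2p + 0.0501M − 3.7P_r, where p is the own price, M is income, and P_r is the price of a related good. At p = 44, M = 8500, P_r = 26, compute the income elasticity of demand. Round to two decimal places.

Q_x = 6 − 2.2(44) + 0.0501(8500) − 3.7(26) = 6 − 96.8 + 425.85 − 96.2 = 238.85.
∂Q_x/∂M = +0.0501, so E_I = 0.0501·(8500/238.85) ≈ 1.78.
E_I > 1: normal good (luxury).

1.78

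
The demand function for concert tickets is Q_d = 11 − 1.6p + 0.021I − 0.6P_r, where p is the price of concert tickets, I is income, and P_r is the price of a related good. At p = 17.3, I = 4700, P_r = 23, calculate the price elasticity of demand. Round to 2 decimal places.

First evaluate Q_d: 11 − 1.6(17.3) + 0.021(4700) − 0.6(23) = 11 − 27.68 + 98.7 − 13.8 = 68.22.
∂Q_d/∂p = −1.6, so E_p = (−1.6)·(17.3/68.22) ≈ -0.41.
|E_p| < 1: demand is inelastic.

-0.41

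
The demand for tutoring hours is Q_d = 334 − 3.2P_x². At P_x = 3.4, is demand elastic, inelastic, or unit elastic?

inelastic

At P_x = 3.4, Q_d = 297.008.
dQ_d/dP_x = −2·3.2·P_x = −21.76.
Point elasticity E = (dQ_d/dP_x)·(P_x/Q_d) = -21.76 × 3.4/297.008 ≈ -0.249.
|E| ≈ 0.249 < 1, so demand is inelastic.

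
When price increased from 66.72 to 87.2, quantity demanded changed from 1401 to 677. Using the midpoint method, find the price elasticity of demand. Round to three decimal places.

%ΔQ = (677 − 1401)/[(1401 + 677)/2] = -724/1039 ≈ -0.6968.
%Δp = (87.2 − 66.72)/[(66.72 + 87.2)/2] = 20.48/76.96 ≈ 0.2661.
Arc elasticity E = %ΔQ/%Δp ≈ -0.6968/0.2661 ≈ -2.619.
|E| > 1: demand is elastic over this range.

-2.619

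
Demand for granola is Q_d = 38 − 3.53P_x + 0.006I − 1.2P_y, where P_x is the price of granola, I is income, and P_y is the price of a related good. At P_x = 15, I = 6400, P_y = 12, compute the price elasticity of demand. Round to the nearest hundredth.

At the given point, Q_d = 38 − 3.53(15) + 0.006(6400) − 1.2(12) = 38 − 52.95 + 38.4 − 14.4 = 9.05.
∂Q_d/∂P_x = −3.53, so E_p = (−3.53)·(15/9.05) ≈ -5.85.
|E_p| > 1: demand is elastic.

-5.85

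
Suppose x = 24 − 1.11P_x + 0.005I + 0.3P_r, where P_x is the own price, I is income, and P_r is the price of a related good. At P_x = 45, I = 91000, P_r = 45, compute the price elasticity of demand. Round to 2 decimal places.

At the given point, x = 24 − 1.11(45) + 0.005(91000) + 0.3(45) = 24 − 49.95 + 455 + 13.5 = 442.55.
∂x/∂P_x = −1.11, so E_p = (−1.11)·(45/442.55) ≈ -0.11.
|E_p| < 1: demand is inelastic.

-0.11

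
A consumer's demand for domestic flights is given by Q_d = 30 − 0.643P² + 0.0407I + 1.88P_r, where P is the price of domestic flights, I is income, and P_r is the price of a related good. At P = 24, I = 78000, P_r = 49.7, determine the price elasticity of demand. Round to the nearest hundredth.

-0.25

Evaluating quantity at (P, I, P_r) gives Q_d = 30 − 0.643(24)² + 0.0407(78000) + 1.88(49.7) = 30 − 370.368 + 3174.6 + 93.436 = 2927.668.
∂Q_d/∂P = −2·0.643·P = -30.864, so E_p = -30.864·(24/2927.668) ≈ -0.25.
|E_p| < 1: demand is inelastic.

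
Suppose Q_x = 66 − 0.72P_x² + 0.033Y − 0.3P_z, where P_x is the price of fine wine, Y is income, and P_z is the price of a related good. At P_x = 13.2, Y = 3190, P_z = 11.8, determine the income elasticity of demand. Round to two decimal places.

First evaluate Q_x: 66 − 0.72(13.2)² + 0.033(3190) − 0.3(11.8) = 66 − 125.4528 + 105.27 − 3.54 = 42.2772.
∂Q_x/∂Y = +0.033, so E_I = 0.033·(3190/42.2772) ≈ 2.49.
E_I > 1: normal good (luxury).

2.49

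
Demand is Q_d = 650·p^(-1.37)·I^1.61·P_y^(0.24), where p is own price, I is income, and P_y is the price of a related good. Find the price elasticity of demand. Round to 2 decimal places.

For a Cobb–Douglas (constant-elasticity) form Q_d = A·p^α·…, the elasticity with respect to p equals the exponent α at every point.
Here the exponent on p is -1.37, so the price elasticity of demand is -1.37.

-1.37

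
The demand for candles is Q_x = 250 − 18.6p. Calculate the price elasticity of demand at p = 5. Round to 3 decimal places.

At p = 5, Q_x = 157.
dQ_x/dp = −18.6.
Point elasticity E = (dQ_x/dp)·(p/Q_x) = -18.6 × 5/157 ≈ -0.592.
|E| < 1, so demand is inelastic at this price.

-0.592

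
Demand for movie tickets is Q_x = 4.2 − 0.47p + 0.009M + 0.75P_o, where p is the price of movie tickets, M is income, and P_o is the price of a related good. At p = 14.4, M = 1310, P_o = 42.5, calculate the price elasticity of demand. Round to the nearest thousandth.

-0.165

Q_x = 4.2 − 0.47(14.4) + 0.009(1310) + 0.75(42.5) = 4.2 − 6.768 + 11.79 + 31.875 = 41.097.
∂Q_x/∂p = −0.47, so E_p = (−0.47)·(14.4/41.097) ≈ -0.165.
|E_p| < 1: demand is inelastic.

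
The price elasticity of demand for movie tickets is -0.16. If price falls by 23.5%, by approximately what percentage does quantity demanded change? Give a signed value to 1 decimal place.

%ΔQ ≈ E × %ΔP = (-0.16) × (-23.5%) ≈ 3.8%.

3.8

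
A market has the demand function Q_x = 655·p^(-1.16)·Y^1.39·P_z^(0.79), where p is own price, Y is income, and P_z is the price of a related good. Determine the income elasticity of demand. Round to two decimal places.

For a Cobb–Douglas (constant-elasticity) form Q_x = A·Y^α·…, the elasticity with respect to Y equals the exponent α at every point.
Here the exponent on Y is 1.39, so the income elasticity of demand is 1.39.

1.39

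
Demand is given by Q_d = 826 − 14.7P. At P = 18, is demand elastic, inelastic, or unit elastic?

inelastic

At P = 18, Q_d = 561.4.
dQ_d/dP = −14.7.
Point elasticity E = (dQ_d/dP)·(P/Q_d) = -14.7 × 18/561.4 ≈ -0.471.
|E| ≈ 0.471 < 1, so demand is inelastic.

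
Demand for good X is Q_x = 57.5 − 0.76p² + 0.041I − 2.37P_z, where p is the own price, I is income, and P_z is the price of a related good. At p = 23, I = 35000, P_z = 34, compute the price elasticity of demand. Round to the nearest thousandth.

At the given point, Q_x = 57.5 − 0.76(23)² + 0.041(35000) − 2.37(34) = 57.5 − 402.04 + 1435 − 80.58 = 1009.88.
∂Q_x/∂p = −2·0.76·p = -34.96, so E_p = -34.96·(23/1009.88) ≈ -0.796.
|E_p| < 1: demand is inelastic.

-0.796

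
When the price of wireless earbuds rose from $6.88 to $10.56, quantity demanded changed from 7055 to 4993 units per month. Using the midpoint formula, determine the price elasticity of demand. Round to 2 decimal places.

%Δq = (4993 − 7055)/[(7055 + 4993)/2] = -2062/6024 ≈ -0.3423.
%Δp = (10.56 − 6.88)/[(6.88 + 10.56)/2] = 3.68/8.72 ≈ 0.4220.
Arc elasticity E = %Δq/%Δp ≈ -0.3423/0.4220 ≈ -0.81.
|E| < 1: demand is inelastic over this range.

-0.81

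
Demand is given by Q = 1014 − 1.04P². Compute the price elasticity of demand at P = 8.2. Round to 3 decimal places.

At P = 8.2, Q = 944.0704.
dQ/dP = −2·1.04·P = −17.056.
Point elasticity E = (dQ/dP)·(P/Q) = -17.056 × 8.2/944.0704 ≈ -0.148.
|E| < 1, so demand is inelastic at this price.

-0.148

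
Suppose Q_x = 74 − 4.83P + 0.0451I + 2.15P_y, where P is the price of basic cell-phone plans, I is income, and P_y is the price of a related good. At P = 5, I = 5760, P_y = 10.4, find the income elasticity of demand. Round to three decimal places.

Q_x = 74 − 4.83(5) + 0.0451(5760) + 2.15(10.4) = 74 − 24.15 + 259.776 + 22.36 = 331.986.
∂Q_x/∂I = +0.0451, so E_I = 0.0451·(5760/331.986) ≈ 0.782.
E_I ∈ (0,1): normal good (necessity).

0.782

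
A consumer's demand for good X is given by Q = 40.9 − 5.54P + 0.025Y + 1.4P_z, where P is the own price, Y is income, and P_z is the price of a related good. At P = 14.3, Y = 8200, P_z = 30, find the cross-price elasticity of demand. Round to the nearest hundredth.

First evaluate Q: 40.9 − 5.54(14.3) + 0.025(8200) + 1.4(30) = 40.9 − 79.222 + 205 + 42 = 208.678.
∂Q/∂P_z = +1.4, so E_xy = 1.4·(30/208.678) ≈ 0.20.
E_xy > 0: the goods are substitutes.

0.20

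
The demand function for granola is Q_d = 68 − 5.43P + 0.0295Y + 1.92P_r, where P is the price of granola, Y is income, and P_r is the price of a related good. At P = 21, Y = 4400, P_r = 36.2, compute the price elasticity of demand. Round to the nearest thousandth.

At the given point, Q_d = 68 − 5.43(21) + 0.0295(4400) + 1.92(36.2) = 68 − 114.03 + 129.8 + 69.504 = 153.274.
∂Q_d/∂P = −5.43, so E_p = (−5.43)·(21/153.274) ≈ -0.744.
|E_p| < 1: demand is inelastic.

-0.744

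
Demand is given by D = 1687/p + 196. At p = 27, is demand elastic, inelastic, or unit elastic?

At p = 27, D = 258.4815.
dD/dp = −1687/p² = −2.3141.
Point elasticity E = (dD/dp)·(p/D) = -2.3141 × 27/258.4815 ≈ -0.242.
|E| ≈ 0.242 < 1, so demand is inelastic.

inelastic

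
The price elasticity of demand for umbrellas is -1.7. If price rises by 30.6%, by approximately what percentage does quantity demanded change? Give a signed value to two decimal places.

-52.02

%ΔQ ≈ E × %ΔP = (-1.7) × (30.6%) = -52.02%.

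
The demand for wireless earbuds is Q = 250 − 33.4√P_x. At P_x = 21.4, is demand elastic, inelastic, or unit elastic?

inelastic

At P_x = 21.4, Q = 95.4912.
dQ/dP_x = −33.4/(2√P_x) = −33.4/(2·4.626).
Point elasticity E = (dQ/dP_x)·(P_x/Q) = -3.61 × 21.4/95.4912 ≈ -0.809.
|E| ≈ 0.809 < 1, so demand is inelastic.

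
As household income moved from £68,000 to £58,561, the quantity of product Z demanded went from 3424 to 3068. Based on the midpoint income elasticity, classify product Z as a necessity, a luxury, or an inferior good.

necessity

%ΔQ = (3068 − 3424)/[(3424+3068)/2] = -356/3246 ≈ -0.1097.
%ΔY = (58,561 − 68,000)/[(68,000+58,561)/2] = -9439/63280.5 ≈ -0.1492.
E_I = %ΔQ/%ΔY ≈ 0.735.
E_I ∈ (0,1): normal good (necessity).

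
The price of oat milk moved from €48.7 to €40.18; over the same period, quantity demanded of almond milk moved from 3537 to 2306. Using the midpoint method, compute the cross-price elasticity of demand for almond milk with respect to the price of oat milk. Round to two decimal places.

%ΔQ_x = (2306 − 3537)/[(3537+2306)/2] = -1231/2921.5 ≈ -0.4214.
%ΔP_y = (40.18 − 48.7)/[(48.7+40.18)/2] ≈ -0.1917.
E_xy = -0.4214/-0.1917 ≈ 2.20.
E_xy > 0, so almond milk and oat milk are substitutes.

2.20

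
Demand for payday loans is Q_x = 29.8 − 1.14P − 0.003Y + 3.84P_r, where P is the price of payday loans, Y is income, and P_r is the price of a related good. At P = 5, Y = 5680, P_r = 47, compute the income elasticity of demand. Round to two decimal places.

At the given point, Q_x = 29.8 − 1.14(5) − 0.003(5680) + 3.84(47) = 29.8 − 5.7 − 17.04 + 180.48 = 187.54.
∂Q_x/∂Y = −0.003, so E_I = -0.003·(5680/187.54) ≈ -0.09.
E_I < 0: inferior good.

-0.09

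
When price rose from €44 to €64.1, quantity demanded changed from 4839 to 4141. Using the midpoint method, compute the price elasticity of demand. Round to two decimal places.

%Δq = (4141 − 4839)/[(4839 + 4141)/2] = -698/4490 ≈ -0.1555.
%ΔP = (64.1 − 44)/[(44 + 64.1)/2] = 20.1/54.05 ≈ 0.3719.
Arc elasticity E = %Δq/%ΔP ≈ -0.1555/0.3719 ≈ -0.42.
|E| < 1: demand is inelastic over this range.

-0.42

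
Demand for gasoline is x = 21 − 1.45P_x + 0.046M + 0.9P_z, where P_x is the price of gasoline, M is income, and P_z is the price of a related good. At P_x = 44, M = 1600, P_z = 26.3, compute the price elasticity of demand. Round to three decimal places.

-1.171

Substituting, x = 21 − 1.45(44) + 0.046(1600) + 0.9(26.3) = 21 − 63.8 + 73.6 + 23.67 = 54.47.
∂x/∂P_x = −1.45, so E_p = (−1.45)·(44/54.47) ≈ -1.171.
|E_p| > 1: demand is elastic.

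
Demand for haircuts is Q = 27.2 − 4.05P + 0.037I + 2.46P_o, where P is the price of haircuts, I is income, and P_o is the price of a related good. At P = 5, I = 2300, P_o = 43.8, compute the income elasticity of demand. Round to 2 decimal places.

0.43

Evaluating quantity at (P, I, P_o) gives Q = 27.2 − 4.05(5) + 0.037(2300) + 2.46(43.8) = 27.2 − 20.25 + 85.1 + 107.748 = 199.798.
∂Q/∂I = +0.037, so E_I = 0.037·(2300/199.798) ≈ 0.43.
E_I ∈ (0,1): normal good (necessity).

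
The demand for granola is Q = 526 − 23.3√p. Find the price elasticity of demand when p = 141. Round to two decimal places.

-0.55

At p = 141, Q = 249.3278.
dQ/dp = −23.3/(2√p) = −23.3/(2·11.8743).
Point elasticity E = (dQ/dp)·(p/Q) = -0.9811 × 141/249.3278 ≈ -0.55.
|E| < 1, so demand is inelastic at this price.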